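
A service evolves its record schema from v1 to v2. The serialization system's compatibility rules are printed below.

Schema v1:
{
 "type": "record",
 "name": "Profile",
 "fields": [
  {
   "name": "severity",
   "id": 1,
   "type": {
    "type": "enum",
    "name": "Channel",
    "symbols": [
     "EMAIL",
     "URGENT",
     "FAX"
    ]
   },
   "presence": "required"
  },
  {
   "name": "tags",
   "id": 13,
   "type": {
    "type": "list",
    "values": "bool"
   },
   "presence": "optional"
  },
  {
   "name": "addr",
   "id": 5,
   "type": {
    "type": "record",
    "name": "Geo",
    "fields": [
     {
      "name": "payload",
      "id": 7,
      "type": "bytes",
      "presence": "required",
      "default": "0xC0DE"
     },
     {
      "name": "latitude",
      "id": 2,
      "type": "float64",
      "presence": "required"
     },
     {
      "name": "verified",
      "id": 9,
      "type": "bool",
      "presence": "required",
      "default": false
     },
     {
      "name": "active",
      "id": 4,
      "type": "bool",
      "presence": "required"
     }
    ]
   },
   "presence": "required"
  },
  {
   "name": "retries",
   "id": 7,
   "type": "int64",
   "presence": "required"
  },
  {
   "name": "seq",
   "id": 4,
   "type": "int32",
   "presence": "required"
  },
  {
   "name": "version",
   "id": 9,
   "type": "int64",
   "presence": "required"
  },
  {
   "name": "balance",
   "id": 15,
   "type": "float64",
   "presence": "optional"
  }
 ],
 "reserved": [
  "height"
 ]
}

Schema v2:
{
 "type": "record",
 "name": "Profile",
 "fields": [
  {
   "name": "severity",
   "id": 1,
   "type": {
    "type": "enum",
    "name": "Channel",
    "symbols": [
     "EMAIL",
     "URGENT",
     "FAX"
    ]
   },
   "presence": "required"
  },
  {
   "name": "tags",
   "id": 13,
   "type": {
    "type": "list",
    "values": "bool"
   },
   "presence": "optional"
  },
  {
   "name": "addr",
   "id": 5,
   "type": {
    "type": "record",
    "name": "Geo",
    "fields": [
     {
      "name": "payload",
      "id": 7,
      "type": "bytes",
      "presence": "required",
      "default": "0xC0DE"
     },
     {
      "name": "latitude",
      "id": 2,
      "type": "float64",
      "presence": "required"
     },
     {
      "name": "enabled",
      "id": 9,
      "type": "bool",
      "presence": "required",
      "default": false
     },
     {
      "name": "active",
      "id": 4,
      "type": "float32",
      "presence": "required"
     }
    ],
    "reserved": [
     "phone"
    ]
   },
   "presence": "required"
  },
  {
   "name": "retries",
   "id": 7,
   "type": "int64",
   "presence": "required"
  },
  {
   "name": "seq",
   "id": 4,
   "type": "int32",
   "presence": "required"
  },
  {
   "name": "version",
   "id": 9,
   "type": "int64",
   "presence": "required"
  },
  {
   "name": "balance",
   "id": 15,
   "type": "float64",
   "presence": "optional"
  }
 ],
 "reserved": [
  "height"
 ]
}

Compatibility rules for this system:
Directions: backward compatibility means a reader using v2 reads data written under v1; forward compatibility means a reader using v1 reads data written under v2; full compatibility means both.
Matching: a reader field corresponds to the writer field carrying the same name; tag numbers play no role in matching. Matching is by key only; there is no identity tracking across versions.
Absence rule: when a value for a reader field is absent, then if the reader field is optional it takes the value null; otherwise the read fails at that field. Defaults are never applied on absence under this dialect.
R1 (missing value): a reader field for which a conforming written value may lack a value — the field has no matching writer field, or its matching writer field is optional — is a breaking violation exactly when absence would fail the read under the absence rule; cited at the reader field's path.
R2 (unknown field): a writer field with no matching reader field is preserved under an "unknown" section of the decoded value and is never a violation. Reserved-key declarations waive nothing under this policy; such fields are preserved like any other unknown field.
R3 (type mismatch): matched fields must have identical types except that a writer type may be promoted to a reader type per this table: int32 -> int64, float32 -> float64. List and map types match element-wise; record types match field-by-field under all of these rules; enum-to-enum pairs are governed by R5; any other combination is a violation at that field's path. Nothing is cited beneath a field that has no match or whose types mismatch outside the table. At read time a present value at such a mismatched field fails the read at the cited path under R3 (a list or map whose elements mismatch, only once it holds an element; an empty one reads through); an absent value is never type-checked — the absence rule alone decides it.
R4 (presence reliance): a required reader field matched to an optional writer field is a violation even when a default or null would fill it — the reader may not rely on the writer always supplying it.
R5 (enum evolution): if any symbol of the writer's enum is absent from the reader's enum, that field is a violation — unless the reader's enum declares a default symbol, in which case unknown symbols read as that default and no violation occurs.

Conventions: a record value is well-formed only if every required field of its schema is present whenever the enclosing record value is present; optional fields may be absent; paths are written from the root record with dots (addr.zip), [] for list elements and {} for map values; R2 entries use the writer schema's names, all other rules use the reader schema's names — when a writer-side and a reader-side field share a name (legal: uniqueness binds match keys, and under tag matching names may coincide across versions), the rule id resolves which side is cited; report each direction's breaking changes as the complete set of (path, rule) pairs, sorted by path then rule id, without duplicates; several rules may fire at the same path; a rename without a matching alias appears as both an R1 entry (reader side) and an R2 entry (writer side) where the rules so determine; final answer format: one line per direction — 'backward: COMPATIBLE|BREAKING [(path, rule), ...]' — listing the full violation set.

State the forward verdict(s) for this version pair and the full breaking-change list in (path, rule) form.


forward: BREAKING [(addr.active, R3), (addr.verified, R1)]

arrows below run writer -> reader for Profile
forward analysis of Profile with v1 as reader and v2 as writer:
  severity <- severity (Channel -> Channel, writer required)
  tags <- tags (list<bool> -> list<bool>, writer optional)
  addr <- addr (Geo -> Geo, writer required)
  retries <- retries (int64 -> int64, writer required)
  seq <- seq (int32 -> int32, writer required)
  version <- version (int64 -> int64, writer required)
  balance <- balance (float64 -> float64, writer optional)
  addr.payload <- addr.payload (bytes -> bytes, writer required)
  addr.latitude <- addr.latitude (float64 -> float64, writer required)
  addr.verified: no writer match
  addr.active <- addr.active (float32 -> bool, writer required)
  leftover writer field: addr.enabled
  rule R3 violated at addr.active
  rule R1 violated at addr.verified
  => 2 violation(s): forward is BREAKING for Profile


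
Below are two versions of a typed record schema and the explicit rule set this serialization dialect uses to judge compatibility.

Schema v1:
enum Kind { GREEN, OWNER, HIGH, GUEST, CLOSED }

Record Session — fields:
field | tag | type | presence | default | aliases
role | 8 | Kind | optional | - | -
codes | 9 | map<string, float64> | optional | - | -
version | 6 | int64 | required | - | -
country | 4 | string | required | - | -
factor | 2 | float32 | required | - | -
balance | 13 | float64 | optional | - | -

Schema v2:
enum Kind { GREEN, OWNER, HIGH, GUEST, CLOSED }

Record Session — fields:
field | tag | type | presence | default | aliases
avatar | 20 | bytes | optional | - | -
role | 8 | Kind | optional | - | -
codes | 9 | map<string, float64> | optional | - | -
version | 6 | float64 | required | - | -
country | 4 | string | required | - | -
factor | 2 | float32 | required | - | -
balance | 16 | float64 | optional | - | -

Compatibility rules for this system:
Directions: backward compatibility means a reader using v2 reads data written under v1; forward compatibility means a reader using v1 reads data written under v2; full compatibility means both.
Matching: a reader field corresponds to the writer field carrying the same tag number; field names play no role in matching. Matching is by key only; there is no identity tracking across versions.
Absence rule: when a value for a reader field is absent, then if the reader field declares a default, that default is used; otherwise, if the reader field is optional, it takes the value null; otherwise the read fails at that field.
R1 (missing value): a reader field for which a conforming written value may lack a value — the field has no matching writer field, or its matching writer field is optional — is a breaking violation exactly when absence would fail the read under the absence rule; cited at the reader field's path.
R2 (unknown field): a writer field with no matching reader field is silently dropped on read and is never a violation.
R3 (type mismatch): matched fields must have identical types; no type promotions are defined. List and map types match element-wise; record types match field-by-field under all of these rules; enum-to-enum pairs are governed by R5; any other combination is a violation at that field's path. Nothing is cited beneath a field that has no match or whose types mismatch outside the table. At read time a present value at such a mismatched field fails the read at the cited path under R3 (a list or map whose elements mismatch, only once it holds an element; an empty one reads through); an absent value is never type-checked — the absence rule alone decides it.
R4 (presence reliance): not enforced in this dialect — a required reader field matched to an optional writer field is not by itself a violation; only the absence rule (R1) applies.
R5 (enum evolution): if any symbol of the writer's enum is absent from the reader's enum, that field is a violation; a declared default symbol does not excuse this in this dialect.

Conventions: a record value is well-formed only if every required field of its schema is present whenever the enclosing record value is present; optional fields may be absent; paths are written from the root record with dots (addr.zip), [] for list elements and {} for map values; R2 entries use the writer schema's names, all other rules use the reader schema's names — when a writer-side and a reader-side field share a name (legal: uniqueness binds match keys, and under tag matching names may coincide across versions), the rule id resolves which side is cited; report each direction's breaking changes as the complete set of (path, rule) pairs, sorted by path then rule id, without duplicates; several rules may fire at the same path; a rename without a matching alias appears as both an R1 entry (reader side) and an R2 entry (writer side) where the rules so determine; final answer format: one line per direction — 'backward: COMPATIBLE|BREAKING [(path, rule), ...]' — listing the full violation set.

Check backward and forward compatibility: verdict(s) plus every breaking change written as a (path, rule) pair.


backward: BREAKING [(version, R3)]; forward: BREAKING [(version, R3)]

the writer's type comes first in each Session pair
backward on Session — v2 reading data written by v1:
  no writer field matches reader avatar
  role: Kind -> Kind, writer optional; from role
  codes: map<string, float64> -> map<string, float64>, writer optional; from codes
  version: int64 -> float64, writer required; from version
  country: string -> string, writer required; from country
  factor: float32 -> float32, writer required; from factor
  no writer field matches reader balance
  writer balance: unknown to reader
  rule R3 violated at version
  => 1 violation(s): backward is BREAKING for Session
forward on Session — v1 reading data written by v2:
  role: Kind -> Kind, writer optional; from role
  codes: map<string, float64> -> map<string, float64>, writer optional; from codes
  version: float64 -> int64, writer required; from version
  country: string -> string, writer required; from country
  factor: float32 -> float32, writer required; from factor
  no writer field matches reader balance
  writer avatar: unknown to reader
  writer balance: unknown to reader
  rule R3 violated at version
  => 1 violation(s): forward is BREAKING for Session


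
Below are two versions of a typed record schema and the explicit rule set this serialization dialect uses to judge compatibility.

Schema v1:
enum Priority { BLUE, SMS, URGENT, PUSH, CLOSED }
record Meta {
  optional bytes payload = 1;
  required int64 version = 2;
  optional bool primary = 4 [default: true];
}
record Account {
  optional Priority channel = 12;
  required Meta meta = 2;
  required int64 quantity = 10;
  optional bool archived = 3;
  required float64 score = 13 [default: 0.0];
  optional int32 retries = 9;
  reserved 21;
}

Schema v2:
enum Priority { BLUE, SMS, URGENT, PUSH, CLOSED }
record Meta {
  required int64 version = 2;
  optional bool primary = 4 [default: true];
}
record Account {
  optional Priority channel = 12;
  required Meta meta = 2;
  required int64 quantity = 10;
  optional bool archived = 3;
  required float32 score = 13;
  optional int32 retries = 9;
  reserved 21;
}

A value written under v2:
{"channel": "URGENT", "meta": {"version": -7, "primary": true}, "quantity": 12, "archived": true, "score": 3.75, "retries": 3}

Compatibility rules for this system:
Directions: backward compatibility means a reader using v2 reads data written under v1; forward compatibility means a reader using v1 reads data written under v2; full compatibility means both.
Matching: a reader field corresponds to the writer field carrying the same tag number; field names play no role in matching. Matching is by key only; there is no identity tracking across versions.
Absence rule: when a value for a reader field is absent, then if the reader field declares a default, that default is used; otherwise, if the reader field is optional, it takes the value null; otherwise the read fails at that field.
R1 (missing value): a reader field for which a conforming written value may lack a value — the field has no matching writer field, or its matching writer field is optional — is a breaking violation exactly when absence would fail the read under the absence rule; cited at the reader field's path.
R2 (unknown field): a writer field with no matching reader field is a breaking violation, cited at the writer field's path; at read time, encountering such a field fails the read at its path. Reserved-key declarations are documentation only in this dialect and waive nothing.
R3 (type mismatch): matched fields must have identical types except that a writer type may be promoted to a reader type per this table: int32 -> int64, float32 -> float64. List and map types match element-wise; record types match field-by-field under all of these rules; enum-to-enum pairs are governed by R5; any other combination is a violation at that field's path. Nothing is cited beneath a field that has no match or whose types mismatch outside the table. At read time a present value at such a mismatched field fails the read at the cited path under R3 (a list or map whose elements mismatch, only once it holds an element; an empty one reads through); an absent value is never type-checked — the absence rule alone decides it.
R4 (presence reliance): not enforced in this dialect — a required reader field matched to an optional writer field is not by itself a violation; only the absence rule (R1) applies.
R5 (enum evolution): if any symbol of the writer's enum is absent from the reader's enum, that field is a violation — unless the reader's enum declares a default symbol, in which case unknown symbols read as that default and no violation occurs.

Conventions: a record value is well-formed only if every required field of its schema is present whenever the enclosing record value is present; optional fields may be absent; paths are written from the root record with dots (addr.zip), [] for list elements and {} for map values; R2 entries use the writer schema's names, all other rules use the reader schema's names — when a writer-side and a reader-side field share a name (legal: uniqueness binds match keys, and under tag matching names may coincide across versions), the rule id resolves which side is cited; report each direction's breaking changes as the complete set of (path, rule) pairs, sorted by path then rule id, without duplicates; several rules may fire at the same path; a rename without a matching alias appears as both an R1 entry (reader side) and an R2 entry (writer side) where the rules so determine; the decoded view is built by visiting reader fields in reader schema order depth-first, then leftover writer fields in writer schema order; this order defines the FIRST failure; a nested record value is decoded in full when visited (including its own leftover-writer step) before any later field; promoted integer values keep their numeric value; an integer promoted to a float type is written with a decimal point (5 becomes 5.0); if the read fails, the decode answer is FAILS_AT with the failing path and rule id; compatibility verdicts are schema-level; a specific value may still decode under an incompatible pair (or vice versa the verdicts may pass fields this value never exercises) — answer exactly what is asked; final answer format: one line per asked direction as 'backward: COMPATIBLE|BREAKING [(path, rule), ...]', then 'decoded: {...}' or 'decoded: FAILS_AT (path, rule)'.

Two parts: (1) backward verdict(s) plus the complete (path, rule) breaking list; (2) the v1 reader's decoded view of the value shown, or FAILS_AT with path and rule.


in Account below, arrows point writer -> reader
backward analysis of Account with v2 as reader and v1 as writer:
  channel: paired with writer channel (Priority -> Priority; writer optional)
  meta: paired with writer meta (Meta -> Meta; writer required)
  quantity: paired with writer quantity (int64 -> int64; writer required)
  archived: paired with writer archived (bool -> bool; writer optional)
  score: paired with writer score (float64 -> float32; writer required)
  retries: paired with writer retries (int32 -> int32; writer optional)
  meta.version: paired with writer meta.version (int64 -> int64; writer required)
  meta.primary: paired with writer meta.primary (bool -> bool; writer optional)
  writer meta.payload: unknown to reader
  breaking: (meta.payload, R2)
  breaking: (score, R3)
  => 2 violation(s): backward is BREAKING for Account
migrating the Account value to v1:
  channel := "URGENT"
  meta.payload := null (absent, optional -> null)
  meta.version := -7
  meta.primary := true
  quantity := 12
  archived := true
  score := 3.75 (float32 -> float64)
  retries := 3
  => decoded: {"channel": "URGENT", "meta": {"payload": null, "version": -7, "primary": true}, "quantity": 12, "archived": true, "score": 3.75, "retries": 3}

backward: BREAKING [(meta.payload, R2), (score, R3)]; decoded: {"channel": "URGENT", "meta": {"payload": null, "version": -7, "primary": true}, "quantity": 12, "archived": true, "score": 3.75, "retries": 3}


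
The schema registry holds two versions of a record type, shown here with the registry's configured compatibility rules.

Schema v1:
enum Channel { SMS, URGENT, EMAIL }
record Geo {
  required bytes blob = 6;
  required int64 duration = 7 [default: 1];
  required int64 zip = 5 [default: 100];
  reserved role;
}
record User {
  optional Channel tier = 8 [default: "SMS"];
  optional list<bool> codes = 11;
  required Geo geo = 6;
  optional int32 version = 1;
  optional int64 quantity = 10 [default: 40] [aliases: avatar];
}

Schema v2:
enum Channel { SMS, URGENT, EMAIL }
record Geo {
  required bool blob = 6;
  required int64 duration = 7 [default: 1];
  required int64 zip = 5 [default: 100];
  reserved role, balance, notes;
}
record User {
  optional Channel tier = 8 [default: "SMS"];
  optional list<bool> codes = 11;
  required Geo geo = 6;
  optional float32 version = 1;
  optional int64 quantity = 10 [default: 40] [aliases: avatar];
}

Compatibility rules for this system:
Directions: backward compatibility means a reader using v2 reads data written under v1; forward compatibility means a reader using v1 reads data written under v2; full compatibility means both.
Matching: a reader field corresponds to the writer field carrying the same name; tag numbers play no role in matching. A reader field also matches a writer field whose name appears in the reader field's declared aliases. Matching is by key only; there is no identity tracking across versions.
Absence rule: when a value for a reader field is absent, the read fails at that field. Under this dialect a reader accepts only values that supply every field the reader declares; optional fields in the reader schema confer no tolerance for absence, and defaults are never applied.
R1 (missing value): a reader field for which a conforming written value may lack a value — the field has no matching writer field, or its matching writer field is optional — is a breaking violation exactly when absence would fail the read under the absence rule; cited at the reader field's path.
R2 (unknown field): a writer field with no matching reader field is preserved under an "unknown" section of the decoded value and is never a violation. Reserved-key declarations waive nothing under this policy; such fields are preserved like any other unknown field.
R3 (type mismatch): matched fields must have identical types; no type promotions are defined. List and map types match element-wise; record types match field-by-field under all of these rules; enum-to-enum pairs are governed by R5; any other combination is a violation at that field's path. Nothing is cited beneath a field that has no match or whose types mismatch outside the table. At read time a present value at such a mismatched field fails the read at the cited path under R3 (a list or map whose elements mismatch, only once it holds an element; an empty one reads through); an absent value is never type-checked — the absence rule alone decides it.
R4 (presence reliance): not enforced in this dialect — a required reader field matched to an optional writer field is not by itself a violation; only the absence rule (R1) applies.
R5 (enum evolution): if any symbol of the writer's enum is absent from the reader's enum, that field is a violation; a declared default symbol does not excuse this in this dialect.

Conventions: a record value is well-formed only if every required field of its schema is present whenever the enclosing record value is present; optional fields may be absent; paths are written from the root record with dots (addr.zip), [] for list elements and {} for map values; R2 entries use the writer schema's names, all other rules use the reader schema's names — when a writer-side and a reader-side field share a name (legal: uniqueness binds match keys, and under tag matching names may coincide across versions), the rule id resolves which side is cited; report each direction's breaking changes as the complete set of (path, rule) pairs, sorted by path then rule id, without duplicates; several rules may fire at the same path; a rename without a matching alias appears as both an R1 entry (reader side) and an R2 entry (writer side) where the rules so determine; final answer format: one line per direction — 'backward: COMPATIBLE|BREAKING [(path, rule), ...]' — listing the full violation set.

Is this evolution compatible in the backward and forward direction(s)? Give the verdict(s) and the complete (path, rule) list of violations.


backward: BREAKING [(codes, R1), (geo.blob, R3), (quantity, R1), (tier, R1), (version, R1), (version, R3)]; forward: BREAKING [(codes, R1), (geo.blob, R3), (quantity, R1), (tier, R1), (version, R1), (version, R3)]

the writer's type comes first in each User pair
backward pass over User, reader schema v2, writer schema v1:
  tier: Channel -> Channel, writer optional; from tier
  codes: list<bool> -> list<bool>, writer optional; from codes
  geo: Geo -> Geo, writer required; from geo
  version: int32 -> float32, writer optional; from version
  quantity: int64 -> int64, writer optional; from quantity
  geo.blob: bytes -> bool, writer required; from geo.blob
  geo.duration: int64 -> int64, writer required; from geo.duration
  geo.zip: int64 -> int64, writer required; from geo.zip
  rule R1 violated at codes
  rule R3 violated at geo.blob
  rule R1 violated at quantity
  rule R1 violated at tier
  rule R1 violated at version
  rule R3 violated at version
  => backward verdict for User: BREAKING, 6 violation(s)
forward pass over User, reader schema v1, writer schema v2:
  tier: Channel -> Channel, writer optional; from tier
  codes: list<bool> -> list<bool>, writer optional; from codes
  geo: Geo -> Geo, writer required; from geo
  version: float32 -> int32, writer optional; from version
  quantity: int64 -> int64, writer optional; from quantity
  geo.blob: bool -> bytes, writer required; from geo.blob
  geo.duration: int64 -> int64, writer required; from geo.duration
  geo.zip: int64 -> int64, writer required; from geo.zip
  rule R1 violated at codes
  rule R3 violated at geo.blob
  rule R1 violated at quantity
  rule R1 violated at tier
  rule R1 violated at version
  rule R3 violated at version
  => forward verdict for User: BREAKING, 6 violation(s)


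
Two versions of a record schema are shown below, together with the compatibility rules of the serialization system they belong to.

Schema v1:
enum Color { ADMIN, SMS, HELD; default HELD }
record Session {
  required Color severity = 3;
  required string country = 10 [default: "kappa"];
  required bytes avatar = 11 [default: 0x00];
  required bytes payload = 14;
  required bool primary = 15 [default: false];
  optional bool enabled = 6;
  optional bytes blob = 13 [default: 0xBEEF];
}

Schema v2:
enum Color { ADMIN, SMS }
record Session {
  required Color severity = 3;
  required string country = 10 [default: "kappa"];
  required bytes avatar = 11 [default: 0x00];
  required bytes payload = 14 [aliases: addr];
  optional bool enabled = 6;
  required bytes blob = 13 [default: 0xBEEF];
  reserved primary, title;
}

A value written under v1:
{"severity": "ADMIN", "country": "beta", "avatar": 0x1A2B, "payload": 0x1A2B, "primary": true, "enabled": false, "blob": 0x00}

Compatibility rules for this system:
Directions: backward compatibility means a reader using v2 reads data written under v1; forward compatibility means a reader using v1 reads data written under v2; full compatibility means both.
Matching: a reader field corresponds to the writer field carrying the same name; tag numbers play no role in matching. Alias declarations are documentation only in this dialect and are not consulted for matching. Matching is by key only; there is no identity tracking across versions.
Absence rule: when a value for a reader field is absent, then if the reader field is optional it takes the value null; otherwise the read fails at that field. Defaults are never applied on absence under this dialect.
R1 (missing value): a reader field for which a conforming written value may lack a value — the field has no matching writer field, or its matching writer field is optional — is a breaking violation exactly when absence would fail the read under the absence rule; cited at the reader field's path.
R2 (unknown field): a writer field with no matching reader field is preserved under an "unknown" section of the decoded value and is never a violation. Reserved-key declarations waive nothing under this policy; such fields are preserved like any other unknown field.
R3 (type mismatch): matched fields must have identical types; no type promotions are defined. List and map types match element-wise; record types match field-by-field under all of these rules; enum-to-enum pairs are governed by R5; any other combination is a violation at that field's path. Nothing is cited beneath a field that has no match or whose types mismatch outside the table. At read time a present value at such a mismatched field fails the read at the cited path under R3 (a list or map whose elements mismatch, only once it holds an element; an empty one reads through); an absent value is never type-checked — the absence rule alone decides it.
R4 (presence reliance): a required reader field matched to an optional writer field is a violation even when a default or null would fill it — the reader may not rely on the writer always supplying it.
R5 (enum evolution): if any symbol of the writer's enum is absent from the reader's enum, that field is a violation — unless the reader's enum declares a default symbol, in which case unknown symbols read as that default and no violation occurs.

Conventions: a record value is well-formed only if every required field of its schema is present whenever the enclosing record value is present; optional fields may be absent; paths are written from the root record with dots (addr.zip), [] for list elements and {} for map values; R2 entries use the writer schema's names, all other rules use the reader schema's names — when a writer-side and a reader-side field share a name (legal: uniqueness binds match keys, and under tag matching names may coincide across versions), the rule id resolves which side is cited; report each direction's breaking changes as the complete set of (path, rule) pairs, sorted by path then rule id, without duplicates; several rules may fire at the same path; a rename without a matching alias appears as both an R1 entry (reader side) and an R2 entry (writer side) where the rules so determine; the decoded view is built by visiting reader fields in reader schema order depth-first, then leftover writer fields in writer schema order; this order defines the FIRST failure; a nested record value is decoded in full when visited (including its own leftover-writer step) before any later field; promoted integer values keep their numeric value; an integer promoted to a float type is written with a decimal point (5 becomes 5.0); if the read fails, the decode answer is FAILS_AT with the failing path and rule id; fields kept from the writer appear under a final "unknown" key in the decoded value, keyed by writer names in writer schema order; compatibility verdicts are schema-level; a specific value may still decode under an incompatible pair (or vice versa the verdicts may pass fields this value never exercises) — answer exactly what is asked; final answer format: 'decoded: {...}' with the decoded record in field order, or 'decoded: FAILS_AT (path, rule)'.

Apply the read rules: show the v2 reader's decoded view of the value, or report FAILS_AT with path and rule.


each type pair in Session: writer, then reader
decode (reader v2):
  severity := "ADMIN"
  country := "beta"
  avatar := 0x1A2B
  payload := 0x1A2B
  enabled := false
  blob := 0x00
  writer primary: kept under "unknown"
  => decoded: {"severity": "ADMIN", "country": "beta", "avatar": 0x1A2B, "payload": 0x1A2B, "enabled": false, "blob": 0x00, "unknown": {"primary": true}}
the rest of the Session diff is inert for this question:
  enum Color (field severity in record Session): symbol HELD removed (it was the default; the default is cleared) -> schema-level compatibility only; this Session value's decode is unchanged
  field blob in record Session: optional changed to required -> schema-level compatibility only; this Session value's decode is unchanged

decoded: {"severity": "ADMIN", "country": "beta", "avatar": 0x1A2B, "payload": 0x1A2B, "enabled": false, "blob": 0x00, "unknown": {"primary": true}}


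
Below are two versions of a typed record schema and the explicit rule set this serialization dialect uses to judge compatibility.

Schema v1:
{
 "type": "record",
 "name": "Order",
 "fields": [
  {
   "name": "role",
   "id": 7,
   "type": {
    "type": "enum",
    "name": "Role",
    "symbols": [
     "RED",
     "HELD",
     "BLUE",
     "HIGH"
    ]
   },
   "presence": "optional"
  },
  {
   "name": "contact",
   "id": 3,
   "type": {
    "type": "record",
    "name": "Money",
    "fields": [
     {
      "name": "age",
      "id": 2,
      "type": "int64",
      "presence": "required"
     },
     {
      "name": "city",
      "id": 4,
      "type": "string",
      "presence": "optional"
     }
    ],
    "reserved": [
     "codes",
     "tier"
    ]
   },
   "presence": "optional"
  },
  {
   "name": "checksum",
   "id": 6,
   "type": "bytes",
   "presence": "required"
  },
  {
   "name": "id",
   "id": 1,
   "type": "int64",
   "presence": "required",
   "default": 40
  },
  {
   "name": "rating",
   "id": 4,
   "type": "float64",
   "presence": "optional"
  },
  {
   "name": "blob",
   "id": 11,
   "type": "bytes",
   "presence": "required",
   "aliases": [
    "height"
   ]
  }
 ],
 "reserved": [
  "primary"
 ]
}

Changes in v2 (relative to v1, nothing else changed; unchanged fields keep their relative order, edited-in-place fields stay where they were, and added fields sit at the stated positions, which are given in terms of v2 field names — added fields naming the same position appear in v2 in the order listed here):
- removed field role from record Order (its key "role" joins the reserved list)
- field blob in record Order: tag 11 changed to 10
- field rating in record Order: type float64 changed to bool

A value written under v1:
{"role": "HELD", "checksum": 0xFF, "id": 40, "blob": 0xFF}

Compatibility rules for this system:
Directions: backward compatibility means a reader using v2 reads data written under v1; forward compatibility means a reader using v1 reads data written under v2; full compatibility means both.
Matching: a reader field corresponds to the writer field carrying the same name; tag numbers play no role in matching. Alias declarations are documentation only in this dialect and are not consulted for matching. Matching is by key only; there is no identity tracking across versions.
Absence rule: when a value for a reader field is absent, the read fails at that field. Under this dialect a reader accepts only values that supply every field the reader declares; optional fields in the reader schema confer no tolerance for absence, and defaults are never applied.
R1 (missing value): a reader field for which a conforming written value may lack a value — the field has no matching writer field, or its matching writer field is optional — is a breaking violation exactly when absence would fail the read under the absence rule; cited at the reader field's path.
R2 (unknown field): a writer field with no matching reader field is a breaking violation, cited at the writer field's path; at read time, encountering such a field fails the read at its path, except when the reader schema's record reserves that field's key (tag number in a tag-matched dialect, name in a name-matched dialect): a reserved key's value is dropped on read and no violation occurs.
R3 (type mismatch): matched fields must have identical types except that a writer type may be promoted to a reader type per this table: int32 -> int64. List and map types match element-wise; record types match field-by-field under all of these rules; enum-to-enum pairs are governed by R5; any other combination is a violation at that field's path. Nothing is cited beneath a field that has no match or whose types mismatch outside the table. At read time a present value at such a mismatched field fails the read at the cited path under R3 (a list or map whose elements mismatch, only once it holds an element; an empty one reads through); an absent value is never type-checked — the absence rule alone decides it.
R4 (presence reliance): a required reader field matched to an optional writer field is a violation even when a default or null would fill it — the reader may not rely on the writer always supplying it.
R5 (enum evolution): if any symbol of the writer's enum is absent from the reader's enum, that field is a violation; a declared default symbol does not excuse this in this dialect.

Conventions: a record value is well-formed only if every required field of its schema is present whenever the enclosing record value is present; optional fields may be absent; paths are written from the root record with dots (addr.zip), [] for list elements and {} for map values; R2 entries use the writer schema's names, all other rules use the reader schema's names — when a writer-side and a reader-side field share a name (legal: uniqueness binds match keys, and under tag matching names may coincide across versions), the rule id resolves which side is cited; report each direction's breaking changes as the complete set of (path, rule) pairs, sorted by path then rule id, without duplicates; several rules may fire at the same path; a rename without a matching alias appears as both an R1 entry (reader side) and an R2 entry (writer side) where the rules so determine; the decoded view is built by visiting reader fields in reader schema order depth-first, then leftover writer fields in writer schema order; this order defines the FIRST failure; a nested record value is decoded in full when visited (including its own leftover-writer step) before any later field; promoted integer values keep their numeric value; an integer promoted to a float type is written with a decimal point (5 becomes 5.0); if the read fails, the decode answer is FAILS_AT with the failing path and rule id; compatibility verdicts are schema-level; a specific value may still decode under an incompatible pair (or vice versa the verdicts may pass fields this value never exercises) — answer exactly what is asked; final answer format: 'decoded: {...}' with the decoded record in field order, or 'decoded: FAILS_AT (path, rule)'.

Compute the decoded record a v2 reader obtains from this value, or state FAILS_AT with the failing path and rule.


decoded: FAILS_AT (contact, R1)

arrows below run writer -> reader for Order
decode walk for Order under reader schema v2:
  read fails at contact under R1 (no fill)
  => FAILS_AT (contact, R1)
the other Order changes do not affect what is asked:
  removed field role from record Order (its key "role" joins the reserved list) -> matters for Order compatibility verdicts, not for this value's decode
  field blob in record Order: tag 11 changed to 10 -> inert under this dialect — no rule fires on Order and the result does not move
  field rating in record Order: type float64 changed to bool -> matters for Order compatibility verdicts, not for this value's decode


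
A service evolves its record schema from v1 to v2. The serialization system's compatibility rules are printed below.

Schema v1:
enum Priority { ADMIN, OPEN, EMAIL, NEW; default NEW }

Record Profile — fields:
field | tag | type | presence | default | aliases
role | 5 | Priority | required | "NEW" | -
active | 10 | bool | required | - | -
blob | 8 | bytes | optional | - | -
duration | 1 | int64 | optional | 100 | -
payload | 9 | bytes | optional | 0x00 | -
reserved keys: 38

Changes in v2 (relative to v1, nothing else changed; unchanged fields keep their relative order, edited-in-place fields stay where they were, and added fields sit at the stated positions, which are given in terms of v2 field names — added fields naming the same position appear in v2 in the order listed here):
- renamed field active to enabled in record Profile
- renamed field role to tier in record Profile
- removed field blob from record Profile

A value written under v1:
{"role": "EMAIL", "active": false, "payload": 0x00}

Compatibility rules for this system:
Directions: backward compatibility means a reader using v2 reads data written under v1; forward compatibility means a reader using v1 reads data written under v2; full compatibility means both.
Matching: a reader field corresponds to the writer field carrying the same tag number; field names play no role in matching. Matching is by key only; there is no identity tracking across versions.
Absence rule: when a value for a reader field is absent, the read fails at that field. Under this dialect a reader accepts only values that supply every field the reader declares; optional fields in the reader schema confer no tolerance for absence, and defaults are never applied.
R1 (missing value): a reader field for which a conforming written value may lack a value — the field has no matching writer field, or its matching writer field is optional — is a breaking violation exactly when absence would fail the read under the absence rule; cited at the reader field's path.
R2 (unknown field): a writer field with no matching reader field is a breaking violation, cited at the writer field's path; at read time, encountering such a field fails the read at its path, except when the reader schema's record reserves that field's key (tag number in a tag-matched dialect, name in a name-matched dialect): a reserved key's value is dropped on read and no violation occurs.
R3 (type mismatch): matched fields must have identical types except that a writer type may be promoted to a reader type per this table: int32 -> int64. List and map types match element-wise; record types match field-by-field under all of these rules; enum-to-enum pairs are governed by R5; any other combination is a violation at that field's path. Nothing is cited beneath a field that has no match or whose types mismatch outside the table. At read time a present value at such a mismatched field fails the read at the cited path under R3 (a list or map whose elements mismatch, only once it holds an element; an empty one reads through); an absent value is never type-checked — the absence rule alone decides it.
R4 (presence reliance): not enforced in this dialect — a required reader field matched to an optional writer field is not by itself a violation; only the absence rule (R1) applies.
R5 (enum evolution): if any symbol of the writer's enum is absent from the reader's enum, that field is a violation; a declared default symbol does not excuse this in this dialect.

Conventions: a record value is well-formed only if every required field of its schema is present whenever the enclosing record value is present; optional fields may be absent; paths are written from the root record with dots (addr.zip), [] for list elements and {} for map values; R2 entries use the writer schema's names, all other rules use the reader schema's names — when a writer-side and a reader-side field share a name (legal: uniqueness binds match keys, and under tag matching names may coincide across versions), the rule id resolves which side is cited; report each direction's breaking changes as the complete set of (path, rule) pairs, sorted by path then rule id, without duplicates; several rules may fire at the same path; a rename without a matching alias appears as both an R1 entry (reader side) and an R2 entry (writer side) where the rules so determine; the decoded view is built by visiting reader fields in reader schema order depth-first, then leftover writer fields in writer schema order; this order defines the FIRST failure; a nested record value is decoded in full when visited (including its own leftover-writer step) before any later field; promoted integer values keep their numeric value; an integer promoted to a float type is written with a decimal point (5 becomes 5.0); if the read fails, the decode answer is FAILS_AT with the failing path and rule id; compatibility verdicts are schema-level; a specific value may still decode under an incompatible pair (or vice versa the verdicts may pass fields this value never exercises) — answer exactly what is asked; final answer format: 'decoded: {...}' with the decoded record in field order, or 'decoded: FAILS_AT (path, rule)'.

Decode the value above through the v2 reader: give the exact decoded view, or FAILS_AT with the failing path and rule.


arrows below run writer -> reader for Profile
migrating the Profile value to v2:
  tier := "EMAIL" (from writer role)
  enabled := false (from writer active)
  read fails at duration under R1 (no fill)
  => FAILS_AT (duration, R1)
remaining Profile differences; none change what is asked:
  renamed field active to enabled in record Profile -> fires no rule on Profile under this dialect and leaves the result unchanged
  renamed field role to tier in record Profile -> fires no rule on Profile under this dialect and leaves the result unchanged

decoded: FAILS_AT (duration, R1)
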